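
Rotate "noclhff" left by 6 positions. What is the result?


Input: "noclhff", rotate left by 6
First 6 characters: "noclhf"
Remaining characters: "f"
Concatenate remaining + first: "f" + "noclhf" = "fnoclhf"

fnoclhf


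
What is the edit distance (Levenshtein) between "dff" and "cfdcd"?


Computing edit distance: "dff" -> "cfdcd"
DP table:
           c    f    d    c    d
      0    1    2    3    4    5
  d   1    1    2    2    3    4
  f   2    2    1    2    3    4
  f   3    3    2    2    3    4
Edit distance = dp[3][5] = 4

4


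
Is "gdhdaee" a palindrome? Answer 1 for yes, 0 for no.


Input: gdhdaee
Reversed: eeadhdg
  Compare pos 0 ('g') with pos 6 ('e'): MISMATCH
  Compare pos 1 ('d') with pos 5 ('e'): MISMATCH
  Compare pos 2 ('h') with pos 4 ('a'): MISMATCH
Result: not a palindrome

0


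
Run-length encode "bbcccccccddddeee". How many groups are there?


Input: bbcccccccddddeee
Scanning for consecutive runs:
  Group 1: 'b' x 2 (positions 0-1)
  Group 2: 'c' x 7 (positions 2-8)
  Group 3: 'd' x 4 (positions 9-12)
  Group 4: 'e' x 3 (positions 13-15)
Total groups: 4

4


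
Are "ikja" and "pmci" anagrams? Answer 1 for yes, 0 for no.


Strings: "ikja", "pmci"
Sorted first:  aijk
Sorted second: cimp
Differ at position 0: 'a' vs 'c' => not anagrams

0


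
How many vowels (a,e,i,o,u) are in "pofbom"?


Input: pofbom
Checking each character:
  'p' at position 0: consonant
  'o' at position 1: vowel (running total: 1)
  'f' at position 2: consonant
  'b' at position 3: consonant
  'o' at position 4: vowel (running total: 2)
  'm' at position 5: consonant
Total vowels: 2

2


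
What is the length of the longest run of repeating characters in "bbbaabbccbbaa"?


Input: "bbbaabbccbbaa"
Scanning for longest run:
  Position 1 ('b'): continues run of 'b', length=2
  Position 2 ('b'): continues run of 'b', length=3
  Position 3 ('a'): new char, reset run to 1
  Position 4 ('a'): continues run of 'a', length=2
  Position 5 ('b'): new char, reset run to 1
  Position 6 ('b'): continues run of 'b', length=2
  Position 7 ('c'): new char, reset run to 1
  Position 8 ('c'): continues run of 'c', length=2
  Position 9 ('b'): new char, reset run to 1
  Position 10 ('b'): continues run of 'b', length=2
  Position 11 ('a'): new char, reset run to 1
  Position 12 ('a'): continues run of 'a', length=2
Longest run: 'b' with length 3

3


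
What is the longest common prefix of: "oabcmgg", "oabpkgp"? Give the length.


Words: oabcmgg, oabpkgp
  Position 0: all 'o' => match
  Position 1: all 'a' => match
  Position 2: all 'b' => match
  Position 3: ('c', 'p') => mismatch, stop
LCP = "oab" (length 3)

3


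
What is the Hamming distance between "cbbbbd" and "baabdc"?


Comparing "cbbbbd" and "baabdc" position by position:
  Position 0: 'c' vs 'b' => differ
  Position 1: 'b' vs 'a' => differ
  Position 2: 'b' vs 'a' => differ
  Position 3: 'b' vs 'b' => same
  Position 4: 'b' vs 'd' => differ
  Position 5: 'd' vs 'c' => differ
Total differences (Hamming distance): 5

5


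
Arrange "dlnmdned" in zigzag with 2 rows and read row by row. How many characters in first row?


Zigzag "dlnmdned" into 2 rows:
Placing characters:
  'd' => row 0
  'l' => row 1
  'n' => row 0
  'm' => row 1
  'd' => row 0
  'n' => row 1
  'e' => row 0
  'd' => row 1
Rows:
  Row 0: "dnde"
  Row 1: "lmnd"
First row length: 4

4


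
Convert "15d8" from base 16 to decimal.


Input: "15d8" in base 16
Positional expansion:
  Digit '1' (value 1) x 16^3 = 4096
  Digit '5' (value 5) x 16^2 = 1280
  Digit 'd' (value 13) x 16^1 = 208
  Digit '8' (value 8) x 16^0 = 8
Sum = 5592

5592


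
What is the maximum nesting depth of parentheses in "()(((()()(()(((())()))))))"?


Input: "()(((()()(()(((())()))))))"
Tracking depth:
  Position 0 '(': depth becomes 1
  Position 1 ')': depth becomes 0
  Position 2 '(': depth becomes 1
  Position 3 '(': depth becomes 2
  Position 4 '(': depth becomes 3
  Position 5 '(': depth becomes 4
  Position 6 ')': depth becomes 3
  Position 7 '(': depth becomes 4
  Position 8 ')': depth becomes 3
  Position 9 '(': depth becomes 4
  Position 10 '(': depth becomes 5
  Position 11 ')': depth becomes 4
  Position 12 '(': depth becomes 5
  Position 13 '(': depth becomes 6
  Position 14 '(': depth becomes 7
  Position 15 '(': depth becomes 8
  Position 16 ')': depth becomes 7
  Position 17 ')': depth becomes 6
  Position 18 '(': depth becomes 7
  Position 19 ')': depth becomes 6
  Position 20 ')': depth becomes 5
  Position 21 ')': depth becomes 4
  Position 22 ')': depth becomes 3
  Position 23 ')': depth becomes 2
  Position 24 ')': depth becomes 1
  Position 25 ')': depth becomes 0
Maximum depth reached: 8

8


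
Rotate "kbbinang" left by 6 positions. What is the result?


Input: "kbbinang", rotate left by 6
First 6 characters: "kbbina"
Remaining characters: "ng"
Concatenate remaining + first: "ng" + "kbbina" = "ngkbbina"

ngkbbina


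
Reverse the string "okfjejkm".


Input: okfjejkm
Reading characters right to left:
  Position 7: 'm'
  Position 6: 'k'
  Position 5: 'j'
  Position 4: 'e'
  Position 3: 'j'
  Position 2: 'f'
  Position 1: 'k'
  Position 0: 'o'
Reversed: mkjejfko

mkjejfko


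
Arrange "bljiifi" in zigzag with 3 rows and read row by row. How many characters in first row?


Zigzag "bljiifi" into 3 rows:
Placing characters:
  'b' => row 0
  'l' => row 1
  'j' => row 2
  'i' => row 1
  'i' => row 0
  'f' => row 1
  'i' => row 2
Rows:
  Row 0: "bi"
  Row 1: "lif"
  Row 2: "ji"
First row length: 2

2


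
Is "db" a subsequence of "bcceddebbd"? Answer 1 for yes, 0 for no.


Check if "db" is a subsequence of "bcceddebbd"
Greedy scan:
  Position 0 ('b'): no match needed
  Position 1 ('c'): no match needed
  Position 2 ('c'): no match needed
  Position 3 ('e'): no match needed
  Position 4 ('d'): matches sub[0] = 'd'
  Position 5 ('d'): no match needed
  Position 6 ('e'): no match needed
  Position 7 ('b'): matches sub[1] = 'b'
  Position 8 ('b'): no match needed
  Position 9 ('d'): no match needed
All 2 characters matched => is a subsequence

1


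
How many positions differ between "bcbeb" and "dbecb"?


Comparing "bcbeb" and "dbecb" position by position:
  Position 0: 'b' vs 'd' => DIFFER
  Position 1: 'c' vs 'b' => DIFFER
  Position 2: 'b' vs 'e' => DIFFER
  Position 3: 'e' vs 'c' => DIFFER
  Position 4: 'b' vs 'b' => same
Positions that differ: 4

4


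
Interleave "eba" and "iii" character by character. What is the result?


Interleaving "eba" and "iii":
  Position 0: 'e' from first, 'i' from second => "ei"
  Position 1: 'b' from first, 'i' from second => "bi"
  Position 2: 'a' from first, 'i' from second => "ai"
Result: eibiai

eibiai


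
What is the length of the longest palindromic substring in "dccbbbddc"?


Input: "dccbbbddc"
Checking substrings for palindromes:
  [3:6] "bbb" (len 3) => palindrome
  [1:3] "cc" (len 2) => palindrome
  [3:5] "bb" (len 2) => palindrome
  [4:6] "bb" (len 2) => palindrome
  [6:8] "dd" (len 2) => palindrome
Longest palindromic substring: "bbb" with length 3

3


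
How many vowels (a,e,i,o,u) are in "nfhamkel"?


Input: nfhamkel
Checking each character:
  'n' at position 0: consonant
  'f' at position 1: consonant
  'h' at position 2: consonant
  'a' at position 3: vowel (running total: 1)
  'm' at position 4: consonant
  'k' at position 5: consonant
  'e' at position 6: vowel (running total: 2)
  'l' at position 7: consonant
Total vowels: 2

2


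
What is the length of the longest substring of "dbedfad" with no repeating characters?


Input: "dbedfad"
Sliding window (track last position of each char):
  Position 0 ('d'): window [0,0] length 1 -- new best
  Position 1 ('b'): window [0,1] length 2 -- new best
  Position 2 ('e'): window [0,2] length 3 -- new best
  Position 3 ('d'): repeat (last at 0), move window start to 1
  Position 3 ('d'): window [1,3] length 3
  Position 4 ('f'): window [1,4] length 4 -- new best
  Position 5 ('a'): window [1,5] length 5 -- new best
  Position 6 ('d'): repeat (last at 3), move window start to 4
  Position 6 ('d'): window [4,6] length 3
Longest substring with no repeats: "bedfa" with length 5

5


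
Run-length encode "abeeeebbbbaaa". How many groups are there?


Input: abeeeebbbbaaa
Scanning for consecutive runs:
  Group 1: 'a' x 1 (positions 0-0)
  Group 2: 'b' x 1 (positions 1-1)
  Group 3: 'e' x 4 (positions 2-5)
  Group 4: 'b' x 4 (positions 6-9)
  Group 5: 'a' x 3 (positions 10-12)
Total groups: 5

5


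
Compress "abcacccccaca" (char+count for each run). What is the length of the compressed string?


Input: abcacccccaca
Runs:
  'a' x 1 => "a1"
  'b' x 1 => "b1"
  'c' x 1 => "c1"
  'a' x 1 => "a1"
  'c' x 5 => "c5"
  'a' x 1 => "a1"
  'c' x 1 => "c1"
  'a' x 1 => "a1"
Compressed: "a1b1c1a1c5a1c1a1"
Compressed length: 16

16


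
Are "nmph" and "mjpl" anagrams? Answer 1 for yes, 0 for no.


Strings: "nmph", "mjpl"
Sorted first:  hmnp
Sorted second: jlmp
Differ at position 0: 'h' vs 'j' => not anagrams

0


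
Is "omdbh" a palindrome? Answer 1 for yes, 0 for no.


Input: omdbh
Reversed: hbdmo
  Compare pos 0 ('o') with pos 4 ('h'): MISMATCH
  Compare pos 1 ('m') with pos 3 ('b'): MISMATCH
Result: not a palindrome

0


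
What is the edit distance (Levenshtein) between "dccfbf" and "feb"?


Computing edit distance: "dccfbf" -> "feb"
DP table:
           f    e    b
      0    1    2    3
  d   1    1    2    3
  c   2    2    2    3
  c   3    3    3    3
  f   4    3    4    4
  b   5    4    4    4
  f   6    5    5    5
Edit distance = dp[6][3] = 5

5


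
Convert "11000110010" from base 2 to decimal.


Input: "11000110010" in base 2
Positional expansion:
  Digit '1' (value 1) x 2^10 = 1024
  Digit '1' (value 1) x 2^9 = 512
  Digit '0' (value 0) x 2^8 = 0
  Digit '0' (value 0) x 2^7 = 0
  Digit '0' (value 0) x 2^6 = 0
  Digit '1' (value 1) x 2^5 = 32
  Digit '1' (value 1) x 2^4 = 16
  Digit '0' (value 0) x 2^3 = 0
  Digit '0' (value 0) x 2^2 = 0
  Digit '1' (value 1) x 2^1 = 2
  Digit '0' (value 0) x 2^0 = 0
Sum = 1586

1586


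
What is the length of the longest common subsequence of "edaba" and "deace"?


LCS of "edaba" and "deace"
DP table:
           d    e    a    c    e
      0    0    0    0    0    0
  e   0    0    1    1    1    1
  d   0    1    1    1    1    1
  a   0    1    1    2    2    2
  b   0    1    1    2    2    2
  a   0    1    1    2    2    2
LCS length = dp[5][5] = 2

2


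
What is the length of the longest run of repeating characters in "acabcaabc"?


Input: "acabcaabc"
Scanning for longest run:
  Position 1 ('c'): new char, reset run to 1
  Position 2 ('a'): new char, reset run to 1
  Position 3 ('b'): new char, reset run to 1
  Position 4 ('c'): new char, reset run to 1
  Position 5 ('a'): new char, reset run to 1
  Position 6 ('a'): continues run of 'a', length=2
  Position 7 ('b'): new char, reset run to 1
  Position 8 ('c'): new char, reset run to 1
Longest run: 'a' with length 2

2


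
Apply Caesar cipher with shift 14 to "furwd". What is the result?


Caesar cipher: shift "furwd" by 14
  'f' (pos 5) + 14 = pos 19 = 't'
  'u' (pos 20) + 14 = pos 8 = 'i'
  'r' (pos 17) + 14 = pos 5 = 'f'
  'w' (pos 22) + 14 = pos 10 = 'k'
  'd' (pos 3) + 14 = pos 17 = 'r'
Result: tifkr

tifkr


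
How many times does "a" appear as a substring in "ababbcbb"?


Searching for "a" in "ababbcbb"
Scanning each position:
  Position 0: "a" => MATCH
  Position 1: "b" => no
  Position 2: "a" => MATCH
  Position 3: "b" => no
  Position 4: "b" => no
  Position 5: "c" => no
  Position 6: "b" => no
  Position 7: "b" => no
Total occurrences: 2

2


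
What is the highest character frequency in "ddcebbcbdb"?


Input: ddcebbcbdb
Character counts:
  'b': 4
  'c': 2
  'd': 3
  'e': 1
Maximum frequency: 4

4


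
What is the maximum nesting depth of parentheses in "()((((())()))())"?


Input: "()((((())()))())"
Tracking depth:
  Position 0 '(': depth becomes 1
  Position 1 ')': depth becomes 0
  Position 2 '(': depth becomes 1
  Position 3 '(': depth becomes 2
  Position 4 '(': depth becomes 3
  Position 5 '(': depth becomes 4
  Position 6 '(': depth becomes 5
  Position 7 ')': depth becomes 4
  Position 8 ')': depth becomes 3
  Position 9 '(': depth becomes 4
  Position 10 ')': depth becomes 3
  Position 11 ')': depth becomes 2
  Position 12 ')': depth becomes 1
  Position 13 '(': depth becomes 2
  Position 14 ')': depth becomes 1
  Position 15 ')': depth becomes 0
Maximum depth reached: 5

5


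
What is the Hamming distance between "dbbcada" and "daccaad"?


Comparing "dbbcada" and "daccaad" position by position:
  Position 0: 'd' vs 'd' => same
  Position 1: 'b' vs 'a' => differ
  Position 2: 'b' vs 'c' => differ
  Position 3: 'c' vs 'c' => same
  Position 4: 'a' vs 'a' => same
  Position 5: 'd' vs 'a' => differ
  Position 6: 'a' vs 'd' => differ
Total differences (Hamming distance): 4

4


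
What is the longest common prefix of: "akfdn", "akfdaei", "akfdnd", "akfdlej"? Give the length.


Words: akfdn, akfdaei, akfdnd, akfdlej
  Position 0: all 'a' => match
  Position 1: all 'k' => match
  Position 2: all 'f' => match
  Position 3: all 'd' => match
  Position 4: ('n', 'a', 'n', 'l') => mismatch, stop
LCP = "akfd" (length 4)

4


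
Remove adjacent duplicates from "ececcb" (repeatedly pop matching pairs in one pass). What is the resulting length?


Input: ececcb
Stack-based adjacent duplicate removal:
  Read 'e': push. Stack: e
  Read 'c': push. Stack: ec
  Read 'e': push. Stack: ece
  Read 'c': push. Stack: ecec
  Read 'c': matches stack top 'c' => pop. Stack: ece
  Read 'b': push. Stack: eceb
Final stack: "eceb" (length 4)

4


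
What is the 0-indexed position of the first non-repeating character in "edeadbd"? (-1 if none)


Input: edeadbd
Character frequencies:
  'a': 1
  'b': 1
  'd': 3
  'e': 2
Scanning left to right for freq == 1:
  Position 0 ('e'): freq=2, skip
  Position 1 ('d'): freq=3, skip
  Position 2 ('e'): freq=2, skip
  Position 3 ('a'): unique! => answer = 3

3


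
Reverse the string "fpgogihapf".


Input: fpgogihapf
Reading characters right to left:
  Position 9: 'f'
  Position 8: 'p'
  Position 7: 'a'
  Position 6: 'h'
  Position 5: 'i'
  Position 4: 'g'
  Position 3: 'o'
  Position 2: 'g'
  Position 1: 'p'
  Position 0: 'f'
Reversed: fpahigogpf

fpahigogpf


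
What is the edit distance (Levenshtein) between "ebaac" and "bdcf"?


Computing edit distance: "ebaac" -> "bdcf"
DP table:
           b    d    c    f
      0    1    2    3    4
  e   1    1    2    3    4
  b   2    1    2    3    4
  a   3    2    2    3    4
  a   4    3    3    3    4
  c   5    4    4    3    4
Edit distance = dp[5][4] = 4

4


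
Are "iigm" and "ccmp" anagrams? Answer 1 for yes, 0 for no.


Strings: "iigm", "ccmp"
Sorted first:  giim
Sorted second: ccmp
Differ at position 0: 'g' vs 'c' => not anagrams

0


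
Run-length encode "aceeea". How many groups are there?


Input: aceeea
Scanning for consecutive runs:
  Group 1: 'a' x 1 (positions 0-0)
  Group 2: 'c' x 1 (positions 1-1)
  Group 3: 'e' x 3 (positions 2-4)
  Group 4: 'a' x 1 (positions 5-5)
Total groups: 4

4


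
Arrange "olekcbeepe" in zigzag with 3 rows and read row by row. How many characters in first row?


Zigzag "olekcbeepe" into 3 rows:
Placing characters:
  'o' => row 0
  'l' => row 1
  'e' => row 2
  'k' => row 1
  'c' => row 0
  'b' => row 1
  'e' => row 2
  'e' => row 1
  'p' => row 0
  'e' => row 1
Rows:
  Row 0: "ocp"
  Row 1: "lkbee"
  Row 2: "ee"
First row length: 3

3


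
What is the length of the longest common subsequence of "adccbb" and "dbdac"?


LCS of "adccbb" and "dbdac"
DP table:
           d    b    d    a    c
      0    0    0    0    0    0
  a   0    0    0    0    1    1
  d   0    1    1    1    1    1
  c   0    1    1    1    1    2
  c   0    1    1    1    1    2
  b   0    1    2    2    2    2
  b   0    1    2    2    2    2
LCS length = dp[6][5] = 2

2


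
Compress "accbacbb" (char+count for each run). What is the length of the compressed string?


Input: accbacbb
Runs:
  'a' x 1 => "a1"
  'c' x 2 => "c2"
  'b' x 1 => "b1"
  'a' x 1 => "a1"
  'c' x 1 => "c1"
  'b' x 2 => "b2"
Compressed: "a1c2b1a1c1b2"
Compressed length: 12

12


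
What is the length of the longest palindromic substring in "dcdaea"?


Input: "dcdaea"
Checking substrings for palindromes:
  [0:3] "dcd" (len 3) => palindrome
  [3:6] "aea" (len 3) => palindrome
Longest palindromic substring: "dcd" with length 3

3


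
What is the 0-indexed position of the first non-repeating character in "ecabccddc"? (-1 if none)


Input: ecabccddc
Character frequencies:
  'a': 1
  'b': 1
  'c': 4
  'd': 2
  'e': 1
Scanning left to right for freq == 1:
  Position 0 ('e'): unique! => answer = 0

0


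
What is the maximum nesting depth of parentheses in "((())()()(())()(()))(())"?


Input: "((())()()(())()(()))(())"
Tracking depth:
  Position 0 '(': depth becomes 1
  Position 1 '(': depth becomes 2
  Position 2 '(': depth becomes 3
  Position 3 ')': depth becomes 2
  Position 4 ')': depth becomes 1
  Position 5 '(': depth becomes 2
  Position 6 ')': depth becomes 1
  Position 7 '(': depth becomes 2
  Position 8 ')': depth becomes 1
  Position 9 '(': depth becomes 2
  Position 10 '(': depth becomes 3
  Position 11 ')': depth becomes 2
  Position 12 ')': depth becomes 1
  Position 13 '(': depth becomes 2
  Position 14 ')': depth becomes 1
  Position 15 '(': depth becomes 2
  Position 16 '(': depth becomes 3
  Position 17 ')': depth becomes 2
  Position 18 ')': depth becomes 1
  Position 19 ')': depth becomes 0
  Position 20 '(': depth becomes 1
  Position 21 '(': depth becomes 2
  Position 22 ')': depth becomes 1
  Position 23 ')': depth becomes 0
Maximum depth reached: 3

3


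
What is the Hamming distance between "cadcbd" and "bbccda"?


Comparing "cadcbd" and "bbccda" position by position:
  Position 0: 'c' vs 'b' => differ
  Position 1: 'a' vs 'b' => differ
  Position 2: 'd' vs 'c' => differ
  Position 3: 'c' vs 'c' => same
  Position 4: 'b' vs 'd' => differ
  Position 5: 'd' vs 'a' => differ
Total differences (Hamming distance): 5

5


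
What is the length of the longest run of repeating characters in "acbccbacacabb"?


Input: "acbccbacacabb"
Scanning for longest run:
  Position 1 ('c'): new char, reset run to 1
  Position 2 ('b'): new char, reset run to 1
  Position 3 ('c'): new char, reset run to 1
  Position 4 ('c'): continues run of 'c', length=2
  Position 5 ('b'): new char, reset run to 1
  Position 6 ('a'): new char, reset run to 1
  Position 7 ('c'): new char, reset run to 1
  Position 8 ('a'): new char, reset run to 1
  Position 9 ('c'): new char, reset run to 1
  Position 10 ('a'): new char, reset run to 1
  Position 11 ('b'): new char, reset run to 1
  Position 12 ('b'): continues run of 'b', length=2
Longest run: 'c' with length 2

2


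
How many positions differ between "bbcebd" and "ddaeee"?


Comparing "bbcebd" and "ddaeee" position by position:
  Position 0: 'b' vs 'd' => DIFFER
  Position 1: 'b' vs 'd' => DIFFER
  Position 2: 'c' vs 'a' => DIFFER
  Position 3: 'e' vs 'e' => same
  Position 4: 'b' vs 'e' => DIFFER
  Position 5: 'd' vs 'e' => DIFFER
Positions that differ: 5

5


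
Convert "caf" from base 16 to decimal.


Input: "caf" in base 16
Positional expansion:
  Digit 'c' (value 12) x 16^2 = 3072
  Digit 'a' (value 10) x 16^1 = 160
  Digit 'f' (value 15) x 16^0 = 15
Sum = 3247

3247


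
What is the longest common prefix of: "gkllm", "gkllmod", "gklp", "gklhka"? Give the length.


Words: gkllm, gkllmod, gklp, gklhka
  Position 0: all 'g' => match
  Position 1: all 'k' => match
  Position 2: all 'l' => match
  Position 3: ('l', 'l', 'p', 'h') => mismatch, stop
LCP = "gkl" (length 3)

3


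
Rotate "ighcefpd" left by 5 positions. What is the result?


Input: "ighcefpd", rotate left by 5
First 5 characters: "ighce"
Remaining characters: "fpd"
Concatenate remaining + first: "fpd" + "ighce" = "fpdighce"

fpdighce


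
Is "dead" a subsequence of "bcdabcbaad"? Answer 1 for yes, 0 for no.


Check if "dead" is a subsequence of "bcdabcbaad"
Greedy scan:
  Position 0 ('b'): no match needed
  Position 1 ('c'): no match needed
  Position 2 ('d'): matches sub[0] = 'd'
  Position 3 ('a'): no match needed
  Position 4 ('b'): no match needed
  Position 5 ('c'): no match needed
  Position 6 ('b'): no match needed
  Position 7 ('a'): no match needed
  Position 8 ('a'): no match needed
  Position 9 ('d'): no match needed
Only matched 1/4 characters => not a subsequence

0


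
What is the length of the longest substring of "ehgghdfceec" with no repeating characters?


Input: "ehgghdfceec"
Sliding window (track last position of each char):
  Position 0 ('e'): window [0,0] length 1 -- new best
  Position 1 ('h'): window [0,1] length 2 -- new best
  Position 2 ('g'): window [0,2] length 3 -- new best
  Position 3 ('g'): repeat (last at 2), move window start to 3
  Position 3 ('g'): window [3,3] length 1
  Position 4 ('h'): window [3,4] length 2
  Position 5 ('d'): window [3,5] length 3
  Position 6 ('f'): window [3,6] length 4 -- new best
  Position 7 ('c'): window [3,7] length 5 -- new best
  Position 8 ('e'): window [3,8] length 6 -- new best
  Position 9 ('e'): repeat (last at 8), move window start to 9
  Position 9 ('e'): window [9,9] length 1
  Position 10 ('c'): window [9,10] length 2
Longest substring with no repeats: "ghdfce" with length 6

6


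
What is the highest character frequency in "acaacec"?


Input: acaacec
Character counts:
  'a': 3
  'c': 3
  'e': 1
Maximum frequency: 3

3


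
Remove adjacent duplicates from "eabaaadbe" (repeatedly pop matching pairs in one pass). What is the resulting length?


Input: eabaaadbe
Stack-based adjacent duplicate removal:
  Read 'e': push. Stack: e
  Read 'a': push. Stack: ea
  Read 'b': push. Stack: eab
  Read 'a': push. Stack: eaba
  Read 'a': matches stack top 'a' => pop. Stack: eab
  Read 'a': push. Stack: eaba
  Read 'd': push. Stack: eabad
  Read 'b': push. Stack: eabadb
  Read 'e': push. Stack: eabadbe
Final stack: "eabadbe" (length 7)

7


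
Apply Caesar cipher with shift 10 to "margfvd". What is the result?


Caesar cipher: shift "margfvd" by 10
  'm' (pos 12) + 10 = pos 22 = 'w'
  'a' (pos 0) + 10 = pos 10 = 'k'
  'r' (pos 17) + 10 = pos 1 = 'b'
  'g' (pos 6) + 10 = pos 16 = 'q'
  'f' (pos 5) + 10 = pos 15 = 'p'
  'v' (pos 21) + 10 = pos 5 = 'f'
  'd' (pos 3) + 10 = pos 13 = 'n'
Result: wkbqpfn

wkbqpfn


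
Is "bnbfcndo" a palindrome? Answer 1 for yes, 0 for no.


Input: bnbfcndo
Reversed: odncfbnb
  Compare pos 0 ('b') with pos 7 ('o'): MISMATCH
  Compare pos 1 ('n') with pos 6 ('d'): MISMATCH
  Compare pos 2 ('b') with pos 5 ('n'): MISMATCH
  Compare pos 3 ('f') with pos 4 ('c'): MISMATCH
Result: not a palindrome

0


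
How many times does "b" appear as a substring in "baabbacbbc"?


Searching for "b" in "baabbacbbc"
Scanning each position:
  Position 0: "b" => MATCH
  Position 1: "a" => no
  Position 2: "a" => no
  Position 3: "b" => MATCH
  Position 4: "b" => MATCH
  Position 5: "a" => no
  Position 6: "c" => no
  Position 7: "b" => MATCH
  Position 8: "b" => MATCH
  Position 9: "c" => no
Total occurrences: 5

5


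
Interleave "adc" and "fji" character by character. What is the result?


Interleaving "adc" and "fji":
  Position 0: 'a' from first, 'f' from second => "af"
  Position 1: 'd' from first, 'j' from second => "dj"
  Position 2: 'c' from first, 'i' from second => "ci"
Result: afdjci

afdjci


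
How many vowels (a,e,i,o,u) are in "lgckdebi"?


Input: lgckdebi
Checking each character:
  'l' at position 0: consonant
  'g' at position 1: consonant
  'c' at position 2: consonant
  'k' at position 3: consonant
  'd' at position 4: consonant
  'e' at position 5: vowel (running total: 1)
  'b' at position 6: consonant
  'i' at position 7: vowel (running total: 2)
Total vowels: 2

2


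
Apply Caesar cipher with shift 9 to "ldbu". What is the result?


Caesar cipher: shift "ldbu" by 9
  'l' (pos 11) + 9 = pos 20 = 'u'
  'd' (pos 3) + 9 = pos 12 = 'm'
  'b' (pos 1) + 9 = pos 10 = 'k'
  'u' (pos 20) + 9 = pos 3 = 'd'
Result: umkd

umkd


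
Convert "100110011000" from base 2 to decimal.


Input: "100110011000" in base 2
Positional expansion:
  Digit '1' (value 1) x 2^11 = 2048
  Digit '0' (value 0) x 2^10 = 0
  Digit '0' (value 0) x 2^9 = 0
  Digit '1' (value 1) x 2^8 = 256
  Digit '1' (value 1) x 2^7 = 128
  Digit '0' (value 0) x 2^6 = 0
  Digit '0' (value 0) x 2^5 = 0
  Digit '1' (value 1) x 2^4 = 16
  Digit '1' (value 1) x 2^3 = 8
  Digit '0' (value 0) x 2^2 = 0
  Digit '0' (value 0) x 2^1 = 0
  Digit '0' (value 0) x 2^0 = 0
Sum = 2456

2456


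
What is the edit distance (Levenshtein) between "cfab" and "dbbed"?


Computing edit distance: "cfab" -> "dbbed"
DP table:
           d    b    b    e    d
      0    1    2    3    4    5
  c   1    1    2    3    4    5
  f   2    2    2    3    4    5
  a   3    3    3    3    4    5
  b   4    4    3    3    4    5
Edit distance = dp[4][5] = 5

5


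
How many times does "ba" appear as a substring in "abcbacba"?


Searching for "ba" in "abcbacba"
Scanning each position:
  Position 0: "ab" => no
  Position 1: "bc" => no
  Position 2: "cb" => no
  Position 3: "ba" => MATCH
  Position 4: "ac" => no
  Position 5: "cb" => no
  Position 6: "ba" => MATCH
Total occurrences: 2

2


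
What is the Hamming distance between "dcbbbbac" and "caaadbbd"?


Comparing "dcbbbbac" and "caaadbbd" position by position:
  Position 0: 'd' vs 'c' => differ
  Position 1: 'c' vs 'a' => differ
  Position 2: 'b' vs 'a' => differ
  Position 3: 'b' vs 'a' => differ
  Position 4: 'b' vs 'd' => differ
  Position 5: 'b' vs 'b' => same
  Position 6: 'a' vs 'b' => differ
  Position 7: 'c' vs 'd' => differ
Total differences (Hamming distance): 7

7


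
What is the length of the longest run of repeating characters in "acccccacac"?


Input: "acccccacac"
Scanning for longest run:
  Position 1 ('c'): new char, reset run to 1
  Position 2 ('c'): continues run of 'c', length=2
  Position 3 ('c'): continues run of 'c', length=3
  Position 4 ('c'): continues run of 'c', length=4
  Position 5 ('c'): continues run of 'c', length=5
  Position 6 ('a'): new char, reset run to 1
  Position 7 ('c'): new char, reset run to 1
  Position 8 ('a'): new char, reset run to 1
  Position 9 ('c'): new char, reset run to 1
Longest run: 'c' with length 5

5


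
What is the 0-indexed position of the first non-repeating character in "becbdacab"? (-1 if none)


Input: becbdacab
Character frequencies:
  'a': 2
  'b': 3
  'c': 2
  'd': 1
  'e': 1
Scanning left to right for freq == 1:
  Position 0 ('b'): freq=3, skip
  Position 1 ('e'): unique! => answer = 1

1


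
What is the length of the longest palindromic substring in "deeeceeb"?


Input: "deeeceeb"
Checking substrings for palindromes:
  [2:7] "eecee" (len 5) => palindrome
  [1:4] "eee" (len 3) => palindrome
  [3:6] "ece" (len 3) => palindrome
  [1:3] "ee" (len 2) => palindrome
  [2:4] "ee" (len 2) => palindrome
  [5:7] "ee" (len 2) => palindrome
Longest palindromic substring: "eecee" with length 5

5


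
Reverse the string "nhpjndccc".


Input: nhpjndccc
Reading characters right to left:
  Position 8: 'c'
  Position 7: 'c'
  Position 6: 'c'
  Position 5: 'd'
  Position 4: 'n'
  Position 3: 'j'
  Position 2: 'p'
  Position 1: 'h'
  Position 0: 'n'
Reversed: cccdnjphn

cccdnjphn


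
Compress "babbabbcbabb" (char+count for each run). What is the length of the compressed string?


Input: babbabbcbabb
Runs:
  'b' x 1 => "b1"
  'a' x 1 => "a1"
  'b' x 2 => "b2"
  'a' x 1 => "a1"
  'b' x 2 => "b2"
  'c' x 1 => "c1"
  'b' x 1 => "b1"
  'a' x 1 => "a1"
  'b' x 2 => "b2"
Compressed: "b1a1b2a1b2c1b1a1b2"
Compressed length: 18

18


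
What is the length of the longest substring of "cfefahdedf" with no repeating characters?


Input: "cfefahdedf"
Sliding window (track last position of each char):
  Position 0 ('c'): window [0,0] length 1 -- new best
  Position 1 ('f'): window [0,1] length 2 -- new best
  Position 2 ('e'): window [0,2] length 3 -- new best
  Position 3 ('f'): repeat (last at 1), move window start to 2
  Position 3 ('f'): window [2,3] length 2
  Position 4 ('a'): window [2,4] length 3
  Position 5 ('h'): window [2,5] length 4 -- new best
  Position 6 ('d'): window [2,6] length 5 -- new best
  Position 7 ('e'): repeat (last at 2), move window start to 3
  Position 7 ('e'): window [3,7] length 5
  Position 8 ('d'): repeat (last at 6), move window start to 7
  Position 8 ('d'): window [7,8] length 2
  Position 9 ('f'): window [7,9] length 3
Longest substring with no repeats: "efahd" with length 5

5


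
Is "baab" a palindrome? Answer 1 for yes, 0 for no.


Input: baab
Reversed: baab
  Compare pos 0 ('b') with pos 3 ('b'): match
  Compare pos 1 ('a') with pos 2 ('a'): match
Result: palindrome

1


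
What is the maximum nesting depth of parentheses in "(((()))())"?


Input: "(((()))())"
Tracking depth:
  Position 0 '(': depth becomes 1
  Position 1 '(': depth becomes 2
  Position 2 '(': depth becomes 3
  Position 3 '(': depth becomes 4
  Position 4 ')': depth becomes 3
  Position 5 ')': depth becomes 2
  Position 6 ')': depth becomes 1
  Position 7 '(': depth becomes 2
  Position 8 ')': depth becomes 1
  Position 9 ')': depth becomes 0
Maximum depth reached: 4

4


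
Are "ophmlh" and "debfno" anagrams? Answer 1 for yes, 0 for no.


Strings: "ophmlh", "debfno"
Sorted first:  hhlmop
Sorted second: bdefno
Differ at position 0: 'h' vs 'b' => not anagrams

0


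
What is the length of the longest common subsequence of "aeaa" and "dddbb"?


LCS of "aeaa" and "dddbb"
DP table:
           d    d    d    b    b
      0    0    0    0    0    0
  a   0    0    0    0    0    0
  e   0    0    0    0    0    0
  a   0    0    0    0    0    0
  a   0    0    0    0    0    0
LCS length = dp[4][5] = 0

0


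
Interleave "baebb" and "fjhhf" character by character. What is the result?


Interleaving "baebb" and "fjhhf":
  Position 0: 'b' from first, 'f' from second => "bf"
  Position 1: 'a' from first, 'j' from second => "aj"
  Position 2: 'e' from first, 'h' from second => "eh"
  Position 3: 'b' from first, 'h' from second => "bh"
  Position 4: 'b' from first, 'f' from second => "bf"
Result: bfajehbhbf

bfajehbhbf


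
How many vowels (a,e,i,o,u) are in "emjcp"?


Input: emjcp
Checking each character:
  'e' at position 0: vowel (running total: 1)
  'm' at position 1: consonant
  'j' at position 2: consonant
  'c' at position 3: consonant
  'p' at position 4: consonant
Total vowels: 1

1


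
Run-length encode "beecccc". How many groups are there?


Input: beecccc
Scanning for consecutive runs:
  Group 1: 'b' x 1 (positions 0-0)
  Group 2: 'e' x 2 (positions 1-2)
  Group 3: 'c' x 4 (positions 3-6)
Total groups: 3

3


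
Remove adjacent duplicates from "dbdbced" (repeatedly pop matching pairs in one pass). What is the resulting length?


Input: dbdbced
Stack-based adjacent duplicate removal:
  Read 'd': push. Stack: d
  Read 'b': push. Stack: db
  Read 'd': push. Stack: dbd
  Read 'b': push. Stack: dbdb
  Read 'c': push. Stack: dbdbc
  Read 'e': push. Stack: dbdbce
  Read 'd': push. Stack: dbdbced
Final stack: "dbdbced" (length 7)

7


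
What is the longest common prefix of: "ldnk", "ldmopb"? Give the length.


Words: ldnk, ldmopb
  Position 0: all 'l' => match
  Position 1: all 'd' => match
  Position 2: ('n', 'm') => mismatch, stop
LCP = "ld" (length 2)

2


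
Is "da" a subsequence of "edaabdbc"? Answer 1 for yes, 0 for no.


Check if "da" is a subsequence of "edaabdbc"
Greedy scan:
  Position 0 ('e'): no match needed
  Position 1 ('d'): matches sub[0] = 'd'
  Position 2 ('a'): matches sub[1] = 'a'
  Position 3 ('a'): no match needed
  Position 4 ('b'): no match needed
  Position 5 ('d'): no match needed
  Position 6 ('b'): no match needed
  Position 7 ('c'): no match needed
All 2 characters matched => is a subsequence

1


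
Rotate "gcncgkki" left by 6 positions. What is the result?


Input: "gcncgkki", rotate left by 6
First 6 characters: "gcncgk"
Remaining characters: "ki"
Concatenate remaining + first: "ki" + "gcncgk" = "kigcncgk"

kigcncgk


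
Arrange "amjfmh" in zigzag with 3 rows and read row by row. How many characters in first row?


Zigzag "amjfmh" into 3 rows:
Placing characters:
  'a' => row 0
  'm' => row 1
  'j' => row 2
  'f' => row 1
  'm' => row 0
  'h' => row 1
Rows:
  Row 0: "am"
  Row 1: "mfh"
  Row 2: "j"
First row length: 2

2


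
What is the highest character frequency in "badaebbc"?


Input: badaebbc
Character counts:
  'a': 2
  'b': 3
  'c': 1
  'd': 1
  'e': 1
Maximum frequency: 3

3


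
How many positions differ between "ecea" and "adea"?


Comparing "ecea" and "adea" position by position:
  Position 0: 'e' vs 'a' => DIFFER
  Position 1: 'c' vs 'd' => DIFFER
  Position 2: 'e' vs 'e' => same
  Position 3: 'a' vs 'a' => same
Positions that differ: 2

2


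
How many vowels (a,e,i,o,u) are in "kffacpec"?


Input: kffacpec
Checking each character:
  'k' at position 0: consonant
  'f' at position 1: consonant
  'f' at position 2: consonant
  'a' at position 3: vowel (running total: 1)
  'c' at position 4: consonant
  'p' at position 5: consonant
  'e' at position 6: vowel (running total: 2)
  'c' at position 7: consonant
Total vowels: 2

2


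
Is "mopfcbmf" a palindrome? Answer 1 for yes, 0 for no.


Input: mopfcbmf
Reversed: fmbcfpom
  Compare pos 0 ('m') with pos 7 ('f'): MISMATCH
  Compare pos 1 ('o') with pos 6 ('m'): MISMATCH
  Compare pos 2 ('p') with pos 5 ('b'): MISMATCH
  Compare pos 3 ('f') with pos 4 ('c'): MISMATCH
Result: not a palindrome

0


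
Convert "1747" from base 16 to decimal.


Input: "1747" in base 16
Positional expansion:
  Digit '1' (value 1) x 16^3 = 4096
  Digit '7' (value 7) x 16^2 = 1792
  Digit '4' (value 4) x 16^1 = 64
  Digit '7' (value 7) x 16^0 = 7
Sum = 5959

5959


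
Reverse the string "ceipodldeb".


Input: ceipodldeb
Reading characters right to left:
  Position 9: 'b'
  Position 8: 'e'
  Position 7: 'd'
  Position 6: 'l'
  Position 5: 'd'
  Position 4: 'o'
  Position 3: 'p'
  Position 2: 'i'
  Position 1: 'e'
  Position 0: 'c'
Reversed: bedldopiec

bedldopiec


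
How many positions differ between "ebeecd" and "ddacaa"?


Comparing "ebeecd" and "ddacaa" position by position:
  Position 0: 'e' vs 'd' => DIFFER
  Position 1: 'b' vs 'd' => DIFFER
  Position 2: 'e' vs 'a' => DIFFER
  Position 3: 'e' vs 'c' => DIFFER
  Position 4: 'c' vs 'a' => DIFFER
  Position 5: 'd' vs 'a' => DIFFER
Positions that differ: 6

6


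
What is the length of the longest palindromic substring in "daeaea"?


Input: "daeaea"
Checking substrings for palindromes:
  [1:6] "aeaea" (len 5) => palindrome
  [1:4] "aea" (len 3) => palindrome
  [2:5] "eae" (len 3) => palindrome
  [3:6] "aea" (len 3) => palindrome
Longest palindromic substring: "aeaea" with length 5

5


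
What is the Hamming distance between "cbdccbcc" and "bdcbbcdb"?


Comparing "cbdccbcc" and "bdcbbcdb" position by position:
  Position 0: 'c' vs 'b' => differ
  Position 1: 'b' vs 'd' => differ
  Position 2: 'd' vs 'c' => differ
  Position 3: 'c' vs 'b' => differ
  Position 4: 'c' vs 'b' => differ
  Position 5: 'b' vs 'c' => differ
  Position 6: 'c' vs 'd' => differ
  Position 7: 'c' vs 'b' => differ
Total differences (Hamming distance): 8

8


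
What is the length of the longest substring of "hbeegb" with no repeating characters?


Input: "hbeegb"
Sliding window (track last position of each char):
  Position 0 ('h'): window [0,0] length 1 -- new best
  Position 1 ('b'): window [0,1] length 2 -- new best
  Position 2 ('e'): window [0,2] length 3 -- new best
  Position 3 ('e'): repeat (last at 2), move window start to 3
  Position 3 ('e'): window [3,3] length 1
  Position 4 ('g'): window [3,4] length 2
  Position 5 ('b'): window [3,5] length 3
Longest substring with no repeats: "hbe" with length 3

3


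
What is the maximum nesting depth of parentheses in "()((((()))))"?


Input: "()((((()))))"
Tracking depth:
  Position 0 '(': depth becomes 1
  Position 1 ')': depth becomes 0
  Position 2 '(': depth becomes 1
  Position 3 '(': depth becomes 2
  Position 4 '(': depth becomes 3
  Position 5 '(': depth becomes 4
  Position 6 '(': depth becomes 5
  Position 7 ')': depth becomes 4
  Position 8 ')': depth becomes 3
  Position 9 ')': depth becomes 2
  Position 10 ')': depth becomes 1
  Position 11 ')': depth becomes 0
Maximum depth reached: 5

5


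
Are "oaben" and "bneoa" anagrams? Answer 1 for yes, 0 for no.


Strings: "oaben", "bneoa"
Sorted first:  abeno
Sorted second: abeno
Sorted forms match => anagrams

1


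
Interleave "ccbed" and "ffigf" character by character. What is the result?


Interleaving "ccbed" and "ffigf":
  Position 0: 'c' from first, 'f' from second => "cf"
  Position 1: 'c' from first, 'f' from second => "cf"
  Position 2: 'b' from first, 'i' from second => "bi"
  Position 3: 'e' from first, 'g' from second => "eg"
  Position 4: 'd' from first, 'f' from second => "df"
Result: cfcfbiegdf

cfcfbiegdf


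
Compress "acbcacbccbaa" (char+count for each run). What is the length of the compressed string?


Input: acbcacbccbaa
Runs:
  'a' x 1 => "a1"
  'c' x 1 => "c1"
  'b' x 1 => "b1"
  'c' x 1 => "c1"
  'a' x 1 => "a1"
  'c' x 1 => "c1"
  'b' x 1 => "b1"
  'c' x 2 => "c2"
  'b' x 1 => "b1"
  'a' x 2 => "a2"
Compressed: "a1c1b1c1a1c1b1c2b1a2"
Compressed length: 20

20


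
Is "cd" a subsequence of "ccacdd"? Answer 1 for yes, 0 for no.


Check if "cd" is a subsequence of "ccacdd"
Greedy scan:
  Position 0 ('c'): matches sub[0] = 'c'
  Position 1 ('c'): no match needed
  Position 2 ('a'): no match needed
  Position 3 ('c'): no match needed
  Position 4 ('d'): matches sub[1] = 'd'
  Position 5 ('d'): no match needed
All 2 characters matched => is a subsequence

1


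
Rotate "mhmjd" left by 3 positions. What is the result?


Input: "mhmjd", rotate left by 3
First 3 characters: "mhm"
Remaining characters: "jd"
Concatenate remaining + first: "jd" + "mhm" = "jdmhm"

jdmhm


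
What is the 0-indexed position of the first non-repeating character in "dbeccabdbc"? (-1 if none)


Input: dbeccabdbc
Character frequencies:
  'a': 1
  'b': 3
  'c': 3
  'd': 2
  'e': 1
Scanning left to right for freq == 1:
  Position 0 ('d'): freq=2, skip
  Position 1 ('b'): freq=3, skip
  Position 2 ('e'): unique! => answer = 2

2


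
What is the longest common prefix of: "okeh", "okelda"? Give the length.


Words: okeh, okelda
  Position 0: all 'o' => match
  Position 1: all 'k' => match
  Position 2: all 'e' => match
  Position 3: ('h', 'l') => mismatch, stop
LCP = "oke" (length 3)

3


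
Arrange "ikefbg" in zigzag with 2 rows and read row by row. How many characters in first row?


Zigzag "ikefbg" into 2 rows:
Placing characters:
  'i' => row 0
  'k' => row 1
  'e' => row 0
  'f' => row 1
  'b' => row 0
  'g' => row 1
Rows:
  Row 0: "ieb"
  Row 1: "kfg"
First row length: 3

3


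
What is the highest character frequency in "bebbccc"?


Input: bebbccc
Character counts:
  'b': 3
  'c': 3
  'e': 1
Maximum frequency: 3

3


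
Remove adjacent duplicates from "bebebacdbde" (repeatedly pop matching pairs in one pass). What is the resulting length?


Input: bebebacdbde
Stack-based adjacent duplicate removal:
  Read 'b': push. Stack: b
  Read 'e': push. Stack: be
  Read 'b': push. Stack: beb
  Read 'e': push. Stack: bebe
  Read 'b': push. Stack: bebeb
  Read 'a': push. Stack: bebeba
  Read 'c': push. Stack: bebebac
  Read 'd': push. Stack: bebebacd
  Read 'b': push. Stack: bebebacdb
  Read 'd': push. Stack: bebebacdbd
  Read 'e': push. Stack: bebebacdbde
Final stack: "bebebacdbde" (length 11)

11


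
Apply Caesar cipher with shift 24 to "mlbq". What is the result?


Caesar cipher: shift "mlbq" by 24
  'm' (pos 12) + 24 = pos 10 = 'k'
  'l' (pos 11) + 24 = pos 9 = 'j'
  'b' (pos 1) + 24 = pos 25 = 'z'
  'q' (pos 16) + 24 = pos 14 = 'o'
Result: kjzo

kjzo
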